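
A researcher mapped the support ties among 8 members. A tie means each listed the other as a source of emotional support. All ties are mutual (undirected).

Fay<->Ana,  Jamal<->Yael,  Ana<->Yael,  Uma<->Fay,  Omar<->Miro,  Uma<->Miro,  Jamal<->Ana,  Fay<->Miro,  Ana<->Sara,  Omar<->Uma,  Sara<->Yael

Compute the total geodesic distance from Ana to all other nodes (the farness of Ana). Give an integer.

11

Distances from Ana: Fay:1, Jamal:1, Miro:2, Omar:3, Sara:1, Uma:2, Yael:1.
Sum = 1 + 1 + 2 + 3 + 1 + 2 + 1 = 11.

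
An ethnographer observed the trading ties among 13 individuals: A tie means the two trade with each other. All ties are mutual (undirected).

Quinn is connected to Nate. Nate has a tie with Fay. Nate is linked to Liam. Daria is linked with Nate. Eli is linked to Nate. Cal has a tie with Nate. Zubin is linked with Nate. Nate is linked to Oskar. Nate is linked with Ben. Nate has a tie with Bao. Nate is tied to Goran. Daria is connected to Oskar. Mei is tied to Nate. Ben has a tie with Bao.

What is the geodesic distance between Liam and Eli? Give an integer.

2

One shortest route is Liam – Nate – Eli, which uses 2 edges, and Liam and Eli are not directly tied, so nothing shorter exists. So d(Liam,Eli) = 2.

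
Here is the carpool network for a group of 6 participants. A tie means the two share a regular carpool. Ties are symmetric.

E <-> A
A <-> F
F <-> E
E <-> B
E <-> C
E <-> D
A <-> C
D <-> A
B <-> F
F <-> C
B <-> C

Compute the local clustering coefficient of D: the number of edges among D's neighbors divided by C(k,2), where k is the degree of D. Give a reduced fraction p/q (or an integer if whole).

1

D's neighbors: A and E (k = 2).
Possible neighbor pairs: C(2,2) = 1. Edges among them: A–E → e = 1.
Clustering(D) = 1/1.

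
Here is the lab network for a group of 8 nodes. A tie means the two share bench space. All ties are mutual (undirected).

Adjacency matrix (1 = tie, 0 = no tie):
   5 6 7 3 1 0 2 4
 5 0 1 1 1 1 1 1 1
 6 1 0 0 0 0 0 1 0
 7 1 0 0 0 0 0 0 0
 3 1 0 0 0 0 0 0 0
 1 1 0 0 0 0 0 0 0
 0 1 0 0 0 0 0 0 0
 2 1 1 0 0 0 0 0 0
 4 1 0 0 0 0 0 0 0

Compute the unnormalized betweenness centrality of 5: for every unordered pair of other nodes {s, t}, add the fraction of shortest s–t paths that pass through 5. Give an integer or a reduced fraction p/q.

20

Pairs whose geodesics pass through 5 — 6–7: 1; 6–3: 1; 6–1: 1; 6–0: 1; 6–4: 1; 7–3: 1; 7–1: 1; 7–0: 1; 7–2: 1; 7–4: 1; 3–1: 1; 3–0: 1; 3–2: 1; 3–4: 1 … (+6 more pairs).
All other pairs contribute 0.
Summing the contributions gives betweenness(5) = 20.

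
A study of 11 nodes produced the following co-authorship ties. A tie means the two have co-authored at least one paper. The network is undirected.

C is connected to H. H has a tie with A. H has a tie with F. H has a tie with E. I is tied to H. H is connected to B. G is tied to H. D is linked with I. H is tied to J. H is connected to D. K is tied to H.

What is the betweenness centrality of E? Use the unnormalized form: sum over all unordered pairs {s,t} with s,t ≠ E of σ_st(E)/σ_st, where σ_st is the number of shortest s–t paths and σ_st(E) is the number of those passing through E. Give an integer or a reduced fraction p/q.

0

No shortest path between any pair of other nodes passes through E.
Summing the contributions gives betweenness(E) = 0.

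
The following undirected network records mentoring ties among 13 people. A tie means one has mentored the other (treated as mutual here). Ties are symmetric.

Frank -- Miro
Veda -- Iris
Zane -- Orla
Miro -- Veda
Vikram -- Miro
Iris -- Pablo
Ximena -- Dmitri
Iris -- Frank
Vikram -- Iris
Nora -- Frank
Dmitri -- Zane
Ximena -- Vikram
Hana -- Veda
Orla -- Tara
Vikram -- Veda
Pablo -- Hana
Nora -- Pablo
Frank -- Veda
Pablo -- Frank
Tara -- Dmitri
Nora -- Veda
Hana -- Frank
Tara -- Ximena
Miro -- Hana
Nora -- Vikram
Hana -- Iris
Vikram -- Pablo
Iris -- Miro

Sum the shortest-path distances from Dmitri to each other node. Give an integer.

30

Distances from Dmitri: Frank:4, Hana:4, Iris:3, Miro:3, Nora:3, Orla:2, Pablo:3, Tara:1, Veda:3, Vikram:2, Ximena:1, Zane:1.
Sum = 4 + 4 + 3 + 3 + 3 + 2 + 3 + 1 + 3 + 2 + 1 + 1 = 30.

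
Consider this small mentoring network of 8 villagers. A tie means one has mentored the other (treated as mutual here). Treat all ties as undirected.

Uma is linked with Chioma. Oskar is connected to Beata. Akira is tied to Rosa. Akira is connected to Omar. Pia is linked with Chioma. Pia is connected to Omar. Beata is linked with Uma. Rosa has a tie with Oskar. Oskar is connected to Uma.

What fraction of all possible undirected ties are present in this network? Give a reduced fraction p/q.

9/28

There are 9 edges and 8 nodes, so the maximum possible is C(8,2) = 28.
Density = 9/28.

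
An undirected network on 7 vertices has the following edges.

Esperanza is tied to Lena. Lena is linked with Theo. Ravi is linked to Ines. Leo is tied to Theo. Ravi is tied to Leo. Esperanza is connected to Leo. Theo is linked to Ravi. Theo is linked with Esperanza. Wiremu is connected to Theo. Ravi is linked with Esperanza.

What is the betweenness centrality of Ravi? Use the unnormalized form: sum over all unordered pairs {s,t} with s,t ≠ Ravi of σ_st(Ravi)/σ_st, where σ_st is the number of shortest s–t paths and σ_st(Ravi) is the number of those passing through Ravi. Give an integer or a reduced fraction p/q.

5

Pairs whose geodesics pass through Ravi — Wiremu–Ines: 1; Ines–Theo: 1; Ines–Esperanza: 1; Ines–Leo: 1; Ines–Lena: 2/2.
All other pairs contribute 0.
Summing the contributions gives betweenness(Ravi) = 5.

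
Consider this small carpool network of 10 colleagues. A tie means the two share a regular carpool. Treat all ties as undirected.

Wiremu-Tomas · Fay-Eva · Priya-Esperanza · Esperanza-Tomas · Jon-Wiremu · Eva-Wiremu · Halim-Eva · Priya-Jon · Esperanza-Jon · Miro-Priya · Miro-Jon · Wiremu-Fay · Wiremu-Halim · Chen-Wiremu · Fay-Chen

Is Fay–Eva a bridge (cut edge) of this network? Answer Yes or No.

No

Even without that edge, Fay still reaches Eva via Fay – Wiremu – Eva, so the network stays connected. Not a bridge.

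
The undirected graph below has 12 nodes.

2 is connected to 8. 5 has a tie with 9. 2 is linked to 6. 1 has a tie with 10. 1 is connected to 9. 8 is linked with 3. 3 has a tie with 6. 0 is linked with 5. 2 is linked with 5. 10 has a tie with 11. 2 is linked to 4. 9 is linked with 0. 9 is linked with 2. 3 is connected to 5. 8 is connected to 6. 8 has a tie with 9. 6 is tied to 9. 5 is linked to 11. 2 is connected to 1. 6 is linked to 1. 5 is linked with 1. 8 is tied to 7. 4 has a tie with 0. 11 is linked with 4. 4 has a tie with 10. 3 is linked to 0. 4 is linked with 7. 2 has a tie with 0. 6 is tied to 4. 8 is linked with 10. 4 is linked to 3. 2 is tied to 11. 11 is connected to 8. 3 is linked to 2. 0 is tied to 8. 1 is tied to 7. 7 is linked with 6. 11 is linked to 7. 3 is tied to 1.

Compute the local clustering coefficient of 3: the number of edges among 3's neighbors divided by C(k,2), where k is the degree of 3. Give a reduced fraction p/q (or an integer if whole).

13/21

3's neighbors: 0, 1, 2, 4, 5, 6, and 8 (k = 7).
Possible neighbor pairs: C(7,2) = 21. Edges among them: 0–2, 0–4, 0–5, 0–8, 1–2, 1–5, 1–6, 2–4, 2–5, 2–6, 2–8, 4–6, 6–8 → e = 13.
Clustering(3) = 13/21.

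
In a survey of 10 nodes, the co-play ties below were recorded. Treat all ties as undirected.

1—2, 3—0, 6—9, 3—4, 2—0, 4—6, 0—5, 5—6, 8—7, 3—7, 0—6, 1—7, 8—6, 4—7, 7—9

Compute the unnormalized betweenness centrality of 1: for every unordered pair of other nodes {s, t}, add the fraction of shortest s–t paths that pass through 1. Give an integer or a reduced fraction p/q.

Pairs whose geodesics pass through 1 — 7–2: 1; 4–2: 1/3; 2–8: 1/2; 2–9: 1/2.
All other pairs contribute 0.
Summing the contributions gives betweenness(1) = 7/3.

7/3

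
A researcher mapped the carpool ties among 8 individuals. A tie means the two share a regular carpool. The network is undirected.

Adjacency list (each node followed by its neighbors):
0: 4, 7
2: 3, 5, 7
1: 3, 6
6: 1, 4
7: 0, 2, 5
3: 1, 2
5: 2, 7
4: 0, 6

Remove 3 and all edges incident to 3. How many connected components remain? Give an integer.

3's neighbors (1 and 2) remain reachable from one another through other ties, so the rest of the network stays in one piece.

1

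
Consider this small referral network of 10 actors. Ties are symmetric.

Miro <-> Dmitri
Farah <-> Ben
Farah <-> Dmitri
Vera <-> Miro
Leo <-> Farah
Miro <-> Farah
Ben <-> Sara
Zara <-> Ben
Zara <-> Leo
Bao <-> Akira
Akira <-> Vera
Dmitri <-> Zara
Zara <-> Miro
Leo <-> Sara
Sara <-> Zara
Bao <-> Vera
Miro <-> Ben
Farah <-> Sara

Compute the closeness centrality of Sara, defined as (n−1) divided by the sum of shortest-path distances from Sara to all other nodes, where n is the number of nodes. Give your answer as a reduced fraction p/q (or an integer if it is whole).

Distances from Sara: Akira:4, Bao:4, Ben:1, Dmitri:2, Farah:1, Leo:1, Miro:2, Vera:3, Zara:1. Sum = 19.
n = 10, so closeness = 9/19.

9/19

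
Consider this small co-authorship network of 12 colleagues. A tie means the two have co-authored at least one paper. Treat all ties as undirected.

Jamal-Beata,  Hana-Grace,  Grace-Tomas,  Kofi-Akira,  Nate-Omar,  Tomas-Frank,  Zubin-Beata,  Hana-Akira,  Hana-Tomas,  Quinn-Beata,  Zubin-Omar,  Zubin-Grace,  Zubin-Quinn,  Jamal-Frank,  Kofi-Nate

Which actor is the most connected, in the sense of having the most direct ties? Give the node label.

Zubin

Degrees — Akira:2, Beata:3, Frank:2, Grace:3, Hana:3, Jamal:2, Kofi:2, Nate:2, Omar:2, Quinn:2, Tomas:3, Zubin:4.
The maximum is 4, attained only by Zubin.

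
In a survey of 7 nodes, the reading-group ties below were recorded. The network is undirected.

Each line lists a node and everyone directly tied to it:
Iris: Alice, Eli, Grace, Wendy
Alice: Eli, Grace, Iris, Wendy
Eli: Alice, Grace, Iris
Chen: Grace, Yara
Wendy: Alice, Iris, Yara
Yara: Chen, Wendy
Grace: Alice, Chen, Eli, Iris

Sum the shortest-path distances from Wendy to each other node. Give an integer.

9

Distances from Wendy: Alice:1, Chen:2, Eli:2, Grace:2, Iris:1, Yara:1.
Sum = 1 + 2 + 2 + 2 + 1 + 1 = 9.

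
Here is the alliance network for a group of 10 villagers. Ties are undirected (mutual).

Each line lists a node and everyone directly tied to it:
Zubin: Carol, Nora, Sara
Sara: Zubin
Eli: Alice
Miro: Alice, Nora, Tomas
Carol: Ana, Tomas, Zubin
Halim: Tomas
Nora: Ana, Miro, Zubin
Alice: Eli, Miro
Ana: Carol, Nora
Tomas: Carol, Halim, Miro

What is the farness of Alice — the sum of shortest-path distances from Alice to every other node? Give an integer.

22

Distances from Alice: Ana:3, Carol:3, Eli:1, Halim:3, Miro:1, Nora:2, Sara:4, Tomas:2, Zubin:3.
Sum = 3 + 3 + 1 + 3 + 1 + 2 + 4 + 2 + 3 = 22.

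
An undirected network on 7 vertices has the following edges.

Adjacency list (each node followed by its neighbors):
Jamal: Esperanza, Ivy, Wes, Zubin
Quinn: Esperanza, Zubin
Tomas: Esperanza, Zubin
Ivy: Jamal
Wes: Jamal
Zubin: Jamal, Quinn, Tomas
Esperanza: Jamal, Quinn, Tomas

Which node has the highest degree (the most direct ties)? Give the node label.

Degrees — Esperanza:3, Ivy:1, Jamal:4, Quinn:2, Tomas:2, Wes:1, Zubin:3.
The maximum is 4, attained only by Jamal.

Jamal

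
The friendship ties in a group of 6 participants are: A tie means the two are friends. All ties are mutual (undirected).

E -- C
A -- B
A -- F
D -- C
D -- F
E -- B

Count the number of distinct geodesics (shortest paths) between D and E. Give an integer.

The shortest distance is 2, and the only length-2 path is D–C–E. So there is exactly 1 shortest path.

1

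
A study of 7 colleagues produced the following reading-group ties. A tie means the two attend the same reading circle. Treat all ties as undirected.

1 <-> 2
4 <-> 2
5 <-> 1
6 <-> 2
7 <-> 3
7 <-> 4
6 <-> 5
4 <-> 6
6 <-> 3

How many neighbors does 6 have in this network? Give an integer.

6 is directly tied to 2, 3, 4, and 5. That is 4 neighbors, so the degree of 6 is 4.

4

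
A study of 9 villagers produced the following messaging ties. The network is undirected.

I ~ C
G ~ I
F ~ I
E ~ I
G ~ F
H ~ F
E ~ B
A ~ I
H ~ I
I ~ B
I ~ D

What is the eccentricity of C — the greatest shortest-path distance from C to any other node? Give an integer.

Distances from C: A:2, B:2, D:2, E:2, F:2, G:2, H:2, I:1.
The largest is 2 (to G, D, A, B, H, F, and E), so the eccentricity of C is 2.

2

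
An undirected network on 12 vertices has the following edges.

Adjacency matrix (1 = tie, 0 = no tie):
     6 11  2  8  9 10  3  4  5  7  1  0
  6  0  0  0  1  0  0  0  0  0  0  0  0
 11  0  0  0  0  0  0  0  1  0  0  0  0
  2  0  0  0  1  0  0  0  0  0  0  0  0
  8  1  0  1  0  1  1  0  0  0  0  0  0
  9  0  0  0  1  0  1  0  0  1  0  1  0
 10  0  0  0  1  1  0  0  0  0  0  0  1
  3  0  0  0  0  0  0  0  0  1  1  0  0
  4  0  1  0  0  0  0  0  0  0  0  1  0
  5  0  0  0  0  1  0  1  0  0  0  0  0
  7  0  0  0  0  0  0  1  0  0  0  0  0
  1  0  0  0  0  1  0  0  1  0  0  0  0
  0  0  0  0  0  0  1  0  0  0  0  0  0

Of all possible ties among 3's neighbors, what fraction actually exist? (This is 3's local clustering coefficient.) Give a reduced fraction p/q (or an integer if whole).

3's neighbors: 5 and 7 (k = 2).
Possible neighbor pairs: C(2,2) = 1. Edges among them: none → e = 0.
Clustering(3) = 0/1.

0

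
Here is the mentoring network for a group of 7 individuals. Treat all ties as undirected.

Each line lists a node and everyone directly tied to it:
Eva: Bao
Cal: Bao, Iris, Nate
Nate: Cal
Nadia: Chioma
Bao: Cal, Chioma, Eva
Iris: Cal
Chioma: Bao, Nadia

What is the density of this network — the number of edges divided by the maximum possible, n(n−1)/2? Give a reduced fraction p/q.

2/7

There are 6 edges and 7 nodes, so the maximum possible is C(7,2) = 21.
Density = 6/21 = 2/7.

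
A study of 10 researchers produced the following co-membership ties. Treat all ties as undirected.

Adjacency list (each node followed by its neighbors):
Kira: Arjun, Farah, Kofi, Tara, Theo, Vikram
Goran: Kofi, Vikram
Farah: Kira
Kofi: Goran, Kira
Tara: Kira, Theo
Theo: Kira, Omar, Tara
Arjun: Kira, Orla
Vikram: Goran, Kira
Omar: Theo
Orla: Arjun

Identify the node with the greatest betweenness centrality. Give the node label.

Kira

Unnormalized betweenness of each node: Arjun:8, Farah:0, Goran:1/2, Kira:59/2, Kofi:7/2, Omar:0, Orla:0, Tara:0, Theo:8, Vikram:7/2.
Kira has the largest value, 59/2, making it the main broker — the node through which the most shortest paths run.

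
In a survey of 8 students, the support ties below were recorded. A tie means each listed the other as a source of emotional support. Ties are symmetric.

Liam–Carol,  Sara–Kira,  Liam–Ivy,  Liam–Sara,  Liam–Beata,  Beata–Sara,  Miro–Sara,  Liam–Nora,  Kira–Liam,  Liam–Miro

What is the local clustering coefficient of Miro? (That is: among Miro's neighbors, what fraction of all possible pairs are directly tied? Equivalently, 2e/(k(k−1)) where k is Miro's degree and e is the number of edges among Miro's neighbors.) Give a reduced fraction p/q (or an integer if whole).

1

Miro's neighbors: Liam and Sara (k = 2).
Possible neighbor pairs: C(2,2) = 1. Edges among them: Liam–Sara → e = 1.
Clustering(Miro) = 1/1.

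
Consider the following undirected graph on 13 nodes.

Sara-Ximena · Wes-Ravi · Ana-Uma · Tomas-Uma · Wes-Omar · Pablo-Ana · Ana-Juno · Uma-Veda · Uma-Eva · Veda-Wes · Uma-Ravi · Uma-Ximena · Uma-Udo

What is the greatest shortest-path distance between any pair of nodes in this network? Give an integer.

Eccentricity of each node (its greatest distance to any other): Ana:4, Eva:4, Juno:5, Omar:5, Pablo:5, Ravi:3, Sara:5, Tomas:4, Udo:4, Uma:3, Veda:3, Wes:4, Ximena:4.
The maximum eccentricity is 5, realized for instance by the pair Sara–Omar via Sara – Ximena – Uma – Veda – Wes – Omar. So the diameter is 5.

5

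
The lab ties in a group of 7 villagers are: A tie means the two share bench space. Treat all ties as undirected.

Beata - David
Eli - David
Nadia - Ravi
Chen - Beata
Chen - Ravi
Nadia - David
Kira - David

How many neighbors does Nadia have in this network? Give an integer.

Nadia is directly tied to David and Ravi. That is 2 neighbors, so the degree of Nadia is 2.

2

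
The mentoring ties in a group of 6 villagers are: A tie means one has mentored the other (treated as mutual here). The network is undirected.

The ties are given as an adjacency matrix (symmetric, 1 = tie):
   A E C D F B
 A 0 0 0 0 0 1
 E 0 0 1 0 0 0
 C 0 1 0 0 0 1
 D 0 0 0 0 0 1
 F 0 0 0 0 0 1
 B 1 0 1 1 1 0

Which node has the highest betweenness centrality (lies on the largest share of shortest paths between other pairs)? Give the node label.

Unnormalized betweenness of each node: A:0, B:9, C:4, D:0, E:0, F:0.
B has the largest value, 9, making it the main broker — the node through which the most shortest paths run.

B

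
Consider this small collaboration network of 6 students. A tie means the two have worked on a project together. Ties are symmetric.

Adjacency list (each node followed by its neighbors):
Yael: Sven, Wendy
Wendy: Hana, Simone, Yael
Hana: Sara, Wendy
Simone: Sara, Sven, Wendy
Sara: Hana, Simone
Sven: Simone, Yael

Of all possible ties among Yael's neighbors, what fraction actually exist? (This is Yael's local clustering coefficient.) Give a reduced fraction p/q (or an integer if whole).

0

Yael's neighbors: Sven and Wendy (k = 2).
Possible neighbor pairs: C(2,2) = 1. Edges among them: none → e = 0.
Clustering(Yael) = 0/1.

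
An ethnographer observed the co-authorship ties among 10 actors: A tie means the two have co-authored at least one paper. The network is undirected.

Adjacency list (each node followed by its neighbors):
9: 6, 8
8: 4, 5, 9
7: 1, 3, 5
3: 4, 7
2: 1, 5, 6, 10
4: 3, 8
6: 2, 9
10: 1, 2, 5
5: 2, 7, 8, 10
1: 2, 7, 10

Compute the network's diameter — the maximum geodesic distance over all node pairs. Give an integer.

Eccentricity of each node (its greatest distance to any other): 1:3, 2:3, 3:4, 4:3, 5:2, 6:4, 7:3, 8:3, 9:3, 10:3.
The maximum eccentricity is 4, realized for instance by the pair 3–6 via 3 – 7 – 1 – 2 – 6. So the diameter is 4.

4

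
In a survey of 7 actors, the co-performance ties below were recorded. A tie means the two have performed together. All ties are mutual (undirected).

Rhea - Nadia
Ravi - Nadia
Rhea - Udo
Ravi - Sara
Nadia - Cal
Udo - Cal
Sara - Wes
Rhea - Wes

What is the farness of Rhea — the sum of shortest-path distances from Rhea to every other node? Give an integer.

9

Distances from Rhea: Cal:2, Nadia:1, Ravi:2, Sara:2, Udo:1, Wes:1.
Sum = 2 + 1 + 2 + 2 + 1 + 1 = 9.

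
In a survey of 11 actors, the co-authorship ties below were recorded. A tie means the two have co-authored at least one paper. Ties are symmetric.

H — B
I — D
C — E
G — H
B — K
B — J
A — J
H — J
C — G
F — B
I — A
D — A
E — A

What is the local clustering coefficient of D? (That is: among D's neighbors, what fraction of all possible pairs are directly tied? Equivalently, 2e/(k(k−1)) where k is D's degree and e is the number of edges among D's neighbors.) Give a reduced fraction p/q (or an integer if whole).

D's neighbors: A and I (k = 2).
Possible neighbor pairs: C(2,2) = 1. Edges among them: A–I → e = 1.
Clustering(D) = 1/1.

1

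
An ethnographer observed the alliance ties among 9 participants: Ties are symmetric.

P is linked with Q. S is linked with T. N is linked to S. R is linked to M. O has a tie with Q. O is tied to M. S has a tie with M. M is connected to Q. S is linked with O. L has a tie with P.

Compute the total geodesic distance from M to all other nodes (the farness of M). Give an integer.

Distances from M: L:3, N:2, O:1, P:2, Q:1, R:1, S:1, T:2.
Sum = 3 + 2 + 1 + 2 + 1 + 1 + 1 + 2 = 13.

13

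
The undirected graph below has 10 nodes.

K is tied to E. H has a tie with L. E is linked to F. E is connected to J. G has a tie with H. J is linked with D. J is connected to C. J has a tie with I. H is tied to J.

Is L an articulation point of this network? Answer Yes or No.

Even without L, every remaining node can still reach every other (the residual graph is connected), so L is not a cut vertex.

No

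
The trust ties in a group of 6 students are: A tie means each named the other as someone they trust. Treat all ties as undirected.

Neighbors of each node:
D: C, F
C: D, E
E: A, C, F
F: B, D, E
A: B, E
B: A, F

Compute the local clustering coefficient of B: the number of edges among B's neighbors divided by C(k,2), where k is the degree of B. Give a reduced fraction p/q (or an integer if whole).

B's neighbors: A and F (k = 2).
Possible neighbor pairs: C(2,2) = 1. Edges among them: none → e = 0.
Clustering(B) = 0/1.

0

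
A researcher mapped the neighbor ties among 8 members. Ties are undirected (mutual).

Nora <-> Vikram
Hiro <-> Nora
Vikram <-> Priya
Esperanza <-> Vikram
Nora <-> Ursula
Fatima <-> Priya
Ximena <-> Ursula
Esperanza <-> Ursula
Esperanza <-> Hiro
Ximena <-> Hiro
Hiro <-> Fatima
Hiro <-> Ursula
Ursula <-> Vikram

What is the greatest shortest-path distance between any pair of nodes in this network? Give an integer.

Eccentricity of each node (its greatest distance to any other): Esperanza:2, Fatima:2, Hiro:2, Nora:2, Priya:3, Ursula:2, Vikram:2, Ximena:3.
The maximum eccentricity is 3, realized for instance by the pair Priya–Ximena via Priya – Fatima – Hiro – Ximena. So the diameter is 3.

3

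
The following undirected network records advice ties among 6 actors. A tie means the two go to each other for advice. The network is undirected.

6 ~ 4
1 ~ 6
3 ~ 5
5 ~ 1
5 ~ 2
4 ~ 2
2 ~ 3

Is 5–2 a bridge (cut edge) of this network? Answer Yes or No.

No

Even without that edge, 5 still reaches 2 via 5 – 3 – 2, so the network stays connected. Not a bridge.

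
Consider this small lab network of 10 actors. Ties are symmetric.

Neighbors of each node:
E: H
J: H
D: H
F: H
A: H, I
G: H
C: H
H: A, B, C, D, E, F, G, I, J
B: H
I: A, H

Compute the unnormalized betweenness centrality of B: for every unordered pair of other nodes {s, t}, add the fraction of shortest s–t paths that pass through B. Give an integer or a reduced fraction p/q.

0

No shortest path between any pair of other nodes passes through B.
Summing the contributions gives betweenness(B) = 0.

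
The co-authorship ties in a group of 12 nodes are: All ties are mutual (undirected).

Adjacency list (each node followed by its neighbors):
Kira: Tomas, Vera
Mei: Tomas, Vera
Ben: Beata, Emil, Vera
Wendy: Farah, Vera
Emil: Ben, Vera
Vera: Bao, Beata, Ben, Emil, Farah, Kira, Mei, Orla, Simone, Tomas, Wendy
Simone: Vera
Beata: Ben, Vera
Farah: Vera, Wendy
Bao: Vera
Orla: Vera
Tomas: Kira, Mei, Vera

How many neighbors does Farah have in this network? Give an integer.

Farah is directly tied to Vera and Wendy. That is 2 neighbors, so the degree of Farah is 2.

2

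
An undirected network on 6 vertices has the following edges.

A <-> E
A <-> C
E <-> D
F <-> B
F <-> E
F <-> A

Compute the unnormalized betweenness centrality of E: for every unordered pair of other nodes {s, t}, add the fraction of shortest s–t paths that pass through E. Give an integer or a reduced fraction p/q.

4

Pairs whose geodesics pass through E — F–D: 1; A–D: 1; C–D: 1; D–B: 1.
All other pairs contribute 0.
Summing the contributions gives betweenness(E) = 4.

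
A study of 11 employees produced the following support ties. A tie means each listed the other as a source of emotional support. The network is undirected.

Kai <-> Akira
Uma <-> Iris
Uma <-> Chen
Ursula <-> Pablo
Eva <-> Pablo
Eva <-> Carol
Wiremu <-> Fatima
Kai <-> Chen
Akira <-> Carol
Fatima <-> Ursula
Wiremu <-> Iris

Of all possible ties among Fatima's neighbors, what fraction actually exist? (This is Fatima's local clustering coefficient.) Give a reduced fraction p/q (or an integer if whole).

Fatima's neighbors: Ursula and Wiremu (k = 2).
Possible neighbor pairs: C(2,2) = 1. Edges among them: none → e = 0.
Clustering(Fatima) = 0/1.

0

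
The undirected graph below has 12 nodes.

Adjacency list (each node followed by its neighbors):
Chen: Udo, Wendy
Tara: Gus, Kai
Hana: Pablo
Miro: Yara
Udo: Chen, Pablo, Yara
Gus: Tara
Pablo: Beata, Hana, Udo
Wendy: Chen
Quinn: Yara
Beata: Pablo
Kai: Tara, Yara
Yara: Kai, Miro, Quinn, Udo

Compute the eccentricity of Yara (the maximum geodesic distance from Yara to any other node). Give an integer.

3

Distances from Yara: Beata:3, Chen:2, Gus:3, Hana:3, Kai:1, Miro:1, Pablo:2, Quinn:1, Tara:2, Udo:1, Wendy:3.
The largest is 3 (to Beata, Hana, Wendy, and Gus), so the eccentricity of Yara is 3.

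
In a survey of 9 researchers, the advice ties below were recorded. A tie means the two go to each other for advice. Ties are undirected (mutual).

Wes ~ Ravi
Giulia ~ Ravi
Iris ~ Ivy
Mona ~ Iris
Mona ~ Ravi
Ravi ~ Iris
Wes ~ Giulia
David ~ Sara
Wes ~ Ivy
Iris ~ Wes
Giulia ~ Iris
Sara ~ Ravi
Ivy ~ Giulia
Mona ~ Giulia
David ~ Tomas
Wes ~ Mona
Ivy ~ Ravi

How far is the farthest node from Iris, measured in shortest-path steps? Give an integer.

4

Distances from Iris: David:3, Giulia:1, Ivy:1, Mona:1, Ravi:1, Sara:2, Tomas:4, Wes:1.
The largest is 4 (to Tomas), so the eccentricity of Iris is 4.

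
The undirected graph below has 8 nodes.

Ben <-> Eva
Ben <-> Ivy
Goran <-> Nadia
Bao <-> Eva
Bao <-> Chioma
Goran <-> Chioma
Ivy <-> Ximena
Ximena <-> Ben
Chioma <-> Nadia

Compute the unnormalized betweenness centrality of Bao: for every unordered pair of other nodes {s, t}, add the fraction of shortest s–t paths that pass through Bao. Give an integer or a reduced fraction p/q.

12

Pairs whose geodesics pass through Bao — Chioma–Eva: 1; Chioma–Ben: 1; Chioma–Ximena: 1; Chioma–Ivy: 1; Goran–Eva: 1; Goran–Ben: 1; Goran–Ximena: 1; Goran–Ivy: 1; Nadia–Eva: 1; Nadia–Ben: 1; Nadia–Ximena: 1; Nadia–Ivy: 1.
All other pairs contribute 0.
Summing the contributions gives betweenness(Bao) = 12.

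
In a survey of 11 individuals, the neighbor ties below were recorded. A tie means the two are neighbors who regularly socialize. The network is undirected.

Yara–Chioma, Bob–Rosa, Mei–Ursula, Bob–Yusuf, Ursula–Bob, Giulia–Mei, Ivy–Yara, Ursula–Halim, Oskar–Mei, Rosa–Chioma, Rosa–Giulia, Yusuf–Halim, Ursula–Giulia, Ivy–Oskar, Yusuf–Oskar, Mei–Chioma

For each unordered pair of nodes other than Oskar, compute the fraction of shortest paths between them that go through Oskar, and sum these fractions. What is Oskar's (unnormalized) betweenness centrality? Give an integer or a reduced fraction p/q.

37/4

Pairs whose geodesics pass through Oskar — Halim–Ivy: 1; Halim–Yara: 1/2; Ursula–Ivy: 1; Giulia–Ivy: 1; Giulia–Yusuf: 1/4; Mei–Ivy: 1; Mei–Yusuf: 1; Ivy–Bob: 1; Ivy–Yusuf: 1; Yara–Yusuf: 1; Chioma–Yusuf: 1/2.
All other pairs contribute 0.
Summing the contributions gives betweenness(Oskar) = 37/4.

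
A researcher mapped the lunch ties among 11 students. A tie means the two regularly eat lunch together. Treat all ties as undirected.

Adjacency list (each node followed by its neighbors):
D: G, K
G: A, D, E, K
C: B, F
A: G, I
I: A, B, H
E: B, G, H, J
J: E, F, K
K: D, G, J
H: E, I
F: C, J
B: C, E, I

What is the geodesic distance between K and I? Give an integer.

3

One shortest route is K – G – A – I, which uses 3 edges, and at distance 2 from K we only reach {A, E, F}, which does not include I. So d(K,I) = 3.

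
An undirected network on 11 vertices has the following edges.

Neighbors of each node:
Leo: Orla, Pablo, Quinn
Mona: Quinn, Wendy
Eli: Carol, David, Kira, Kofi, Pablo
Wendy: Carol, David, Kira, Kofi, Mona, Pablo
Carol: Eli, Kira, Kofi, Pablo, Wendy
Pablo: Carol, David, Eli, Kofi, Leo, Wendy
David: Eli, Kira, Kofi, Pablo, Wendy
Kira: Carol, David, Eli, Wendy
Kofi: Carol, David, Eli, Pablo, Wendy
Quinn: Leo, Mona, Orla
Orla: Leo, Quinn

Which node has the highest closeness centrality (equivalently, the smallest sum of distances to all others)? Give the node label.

Pablo

Farness (sum of distances to all others) for each node — Carol:17, David:17, Eli:18, Kira:20, Kofi:17, Leo:18, Mona:19, Orla:25, Pablo:14, Quinn:22, Wendy:15.
The smallest farness is 14, for Pablo, so Pablo has the highest closeness.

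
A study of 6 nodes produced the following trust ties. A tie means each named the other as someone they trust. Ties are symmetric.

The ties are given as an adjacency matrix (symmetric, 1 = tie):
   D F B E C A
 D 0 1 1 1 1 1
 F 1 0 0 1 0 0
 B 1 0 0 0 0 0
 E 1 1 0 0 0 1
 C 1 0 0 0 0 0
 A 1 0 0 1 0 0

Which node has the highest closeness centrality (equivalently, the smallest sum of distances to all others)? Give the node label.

D

Farness (sum of distances to all others) for each node — A:8, B:9, C:9, D:5, E:7, F:8.
The smallest farness is 5, for D, so D has the highest closeness.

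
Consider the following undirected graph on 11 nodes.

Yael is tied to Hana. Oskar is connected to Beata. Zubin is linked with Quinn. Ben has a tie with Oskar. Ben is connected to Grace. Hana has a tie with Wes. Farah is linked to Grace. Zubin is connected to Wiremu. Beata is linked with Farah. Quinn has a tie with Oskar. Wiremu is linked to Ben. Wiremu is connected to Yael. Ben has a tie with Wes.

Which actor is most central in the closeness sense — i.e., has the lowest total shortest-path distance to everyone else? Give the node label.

Ben

Farness (sum of distances to all others) for each node — Beata:25, Ben:16, Farah:27, Grace:22, Hana:27, Oskar:19, Quinn:24, Wes:22, Wiremu:19, Yael:25, Zubin:24.
The smallest farness is 16, for Ben, so Ben has the highest closeness.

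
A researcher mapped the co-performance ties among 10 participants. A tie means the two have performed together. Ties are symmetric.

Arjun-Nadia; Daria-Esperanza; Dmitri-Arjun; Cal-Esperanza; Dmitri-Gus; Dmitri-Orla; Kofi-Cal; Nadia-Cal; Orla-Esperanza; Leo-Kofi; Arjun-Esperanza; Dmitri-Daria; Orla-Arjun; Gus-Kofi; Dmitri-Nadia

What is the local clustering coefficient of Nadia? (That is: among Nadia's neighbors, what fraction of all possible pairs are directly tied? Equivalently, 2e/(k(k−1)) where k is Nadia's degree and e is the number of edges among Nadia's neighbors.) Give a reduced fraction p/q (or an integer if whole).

1/3

Nadia's neighbors: Arjun, Cal, and Dmitri (k = 3).
Possible neighbor pairs: C(3,2) = 3. Edges among them: Arjun–Dmitri → e = 1.
Clustering(Nadia) = 1/3.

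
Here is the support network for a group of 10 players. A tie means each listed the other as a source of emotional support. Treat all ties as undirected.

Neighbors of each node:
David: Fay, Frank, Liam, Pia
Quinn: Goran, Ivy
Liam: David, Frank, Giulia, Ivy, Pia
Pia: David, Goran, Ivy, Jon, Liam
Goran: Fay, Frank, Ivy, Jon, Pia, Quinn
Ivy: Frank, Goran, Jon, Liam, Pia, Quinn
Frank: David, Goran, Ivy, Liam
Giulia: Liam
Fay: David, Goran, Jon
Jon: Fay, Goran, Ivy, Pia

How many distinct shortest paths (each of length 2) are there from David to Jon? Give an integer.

The shortest distance is 2. The length-2 paths are: David–Fay–Jon; David–Pia–Jon.
That gives 2 distinct shortest paths.

2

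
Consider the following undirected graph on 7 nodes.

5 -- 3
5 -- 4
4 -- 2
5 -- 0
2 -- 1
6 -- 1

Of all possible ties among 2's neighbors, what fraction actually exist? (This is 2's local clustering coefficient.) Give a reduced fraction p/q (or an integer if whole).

0

2's neighbors: 1 and 4 (k = 2).
Possible neighbor pairs: C(2,2) = 1. Edges among them: none → e = 0.
Clustering(2) = 0/1.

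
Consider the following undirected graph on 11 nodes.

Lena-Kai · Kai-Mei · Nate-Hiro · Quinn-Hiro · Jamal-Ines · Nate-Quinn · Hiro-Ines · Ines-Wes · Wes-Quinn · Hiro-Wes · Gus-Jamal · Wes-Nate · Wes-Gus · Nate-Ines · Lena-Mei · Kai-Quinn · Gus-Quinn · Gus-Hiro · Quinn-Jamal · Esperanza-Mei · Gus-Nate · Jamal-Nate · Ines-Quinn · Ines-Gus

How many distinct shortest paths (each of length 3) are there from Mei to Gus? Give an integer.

The shortest distance is 3, and the only length-3 path is Mei–Kai–Quinn–Gus. So there is exactly 1 shortest path.

1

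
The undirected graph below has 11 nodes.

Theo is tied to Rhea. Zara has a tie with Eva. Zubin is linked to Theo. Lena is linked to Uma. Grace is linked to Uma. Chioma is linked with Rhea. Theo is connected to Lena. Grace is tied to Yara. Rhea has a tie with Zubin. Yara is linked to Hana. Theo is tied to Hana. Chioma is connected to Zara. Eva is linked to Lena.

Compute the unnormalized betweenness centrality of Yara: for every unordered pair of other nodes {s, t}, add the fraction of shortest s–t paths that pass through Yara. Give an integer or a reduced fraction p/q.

10/3

Pairs whose geodesics pass through Yara — Grace–Chioma: 1/3; Grace–Rhea: 1/2; Grace–Zubin: 1/2; Grace–Theo: 1/2; Grace–Hana: 1; Uma–Hana: 1/2.
All other pairs contribute 0.
Summing the contributions gives betweenness(Yara) = 10/3.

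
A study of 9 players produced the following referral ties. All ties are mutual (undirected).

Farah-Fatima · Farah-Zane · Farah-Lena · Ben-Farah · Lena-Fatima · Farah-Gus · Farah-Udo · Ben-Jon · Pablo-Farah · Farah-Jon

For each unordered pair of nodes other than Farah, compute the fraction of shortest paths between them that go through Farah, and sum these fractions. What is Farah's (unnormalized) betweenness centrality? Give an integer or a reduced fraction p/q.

Pairs whose geodesics pass through Farah — Pablo–Zane: 1; Pablo–Lena: 1; Pablo–Fatima: 1; Pablo–Udo: 1; Pablo–Ben: 1; Pablo–Gus: 1; Pablo–Jon: 1; Zane–Lena: 1; Zane–Fatima: 1; Zane–Udo: 1; Zane–Ben: 1; Zane–Gus: 1; Zane–Jon: 1; Lena–Udo: 1 … (+12 more pairs).
All other pairs contribute 0.
Summing the contributions gives betweenness(Farah) = 26.

26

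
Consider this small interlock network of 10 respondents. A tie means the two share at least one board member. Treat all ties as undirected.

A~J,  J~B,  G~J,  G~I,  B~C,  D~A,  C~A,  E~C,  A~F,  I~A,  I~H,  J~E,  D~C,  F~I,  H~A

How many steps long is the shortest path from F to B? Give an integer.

3

One shortest route is F – A – C – B, which uses 3 edges, and at distance 2 from F we only reach {C, D, G, H, J}, which does not include B. So d(F,B) = 3.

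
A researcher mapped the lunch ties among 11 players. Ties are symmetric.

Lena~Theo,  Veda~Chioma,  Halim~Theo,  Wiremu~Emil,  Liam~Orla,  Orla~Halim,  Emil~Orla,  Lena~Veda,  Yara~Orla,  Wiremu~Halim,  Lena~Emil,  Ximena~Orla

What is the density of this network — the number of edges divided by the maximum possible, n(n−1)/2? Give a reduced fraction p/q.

12/55

There are 12 edges and 11 nodes, so the maximum possible is C(11,2) = 55.
Density = 12/55.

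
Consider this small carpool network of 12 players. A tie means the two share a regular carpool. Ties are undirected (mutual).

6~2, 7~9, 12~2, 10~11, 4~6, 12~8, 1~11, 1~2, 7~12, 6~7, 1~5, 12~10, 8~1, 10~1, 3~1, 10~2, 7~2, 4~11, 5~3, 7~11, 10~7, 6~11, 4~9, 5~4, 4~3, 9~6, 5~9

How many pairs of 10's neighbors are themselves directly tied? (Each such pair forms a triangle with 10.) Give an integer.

6

10's neighbors: 1, 2, 7, 11, and 12.
Neighbor pairs that are themselves tied: 10–1–2; 10–1–11; 10–2–7; 10–2–12; 10–7–11; 10–7–12. Each forms one triangle with 10, for 6 in total.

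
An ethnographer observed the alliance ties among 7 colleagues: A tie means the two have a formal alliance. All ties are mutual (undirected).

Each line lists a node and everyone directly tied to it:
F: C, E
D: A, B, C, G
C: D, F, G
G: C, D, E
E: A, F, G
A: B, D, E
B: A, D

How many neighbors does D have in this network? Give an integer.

D is directly tied to A, B, C, and G. That is 4 neighbors, so the degree of D is 4.

4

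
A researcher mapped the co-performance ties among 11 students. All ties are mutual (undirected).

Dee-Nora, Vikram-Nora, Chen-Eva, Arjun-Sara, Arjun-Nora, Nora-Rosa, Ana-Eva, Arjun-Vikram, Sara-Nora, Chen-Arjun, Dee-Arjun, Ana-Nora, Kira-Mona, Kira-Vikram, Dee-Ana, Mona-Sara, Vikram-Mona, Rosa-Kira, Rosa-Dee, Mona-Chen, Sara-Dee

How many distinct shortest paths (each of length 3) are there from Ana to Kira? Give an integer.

3

The shortest distance is 3. The length-3 paths are: Ana–Nora–Vikram–Kira; Ana–Dee–Rosa–Kira; Ana–Nora–Rosa–Kira.
That gives 3 distinct shortest paths.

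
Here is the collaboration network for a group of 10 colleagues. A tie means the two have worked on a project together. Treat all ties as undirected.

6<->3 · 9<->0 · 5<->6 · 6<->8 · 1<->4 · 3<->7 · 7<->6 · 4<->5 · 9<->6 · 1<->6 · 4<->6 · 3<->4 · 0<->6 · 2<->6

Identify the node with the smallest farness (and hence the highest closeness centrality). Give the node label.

6

Farness (sum of distances to all others) for each node — 0:16, 1:16, 2:17, 3:15, 4:14, 5:16, 6:9, 7:16, 8:17, 9:16.
The smallest farness is 9, for 6, so 6 has the highest closeness.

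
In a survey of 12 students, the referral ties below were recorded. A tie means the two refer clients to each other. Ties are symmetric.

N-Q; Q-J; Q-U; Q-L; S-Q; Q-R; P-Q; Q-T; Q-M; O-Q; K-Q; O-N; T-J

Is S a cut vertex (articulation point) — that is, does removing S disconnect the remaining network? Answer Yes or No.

No

Even without S, every remaining node can still reach every other (the residual graph is connected), so S is not a cut vertex.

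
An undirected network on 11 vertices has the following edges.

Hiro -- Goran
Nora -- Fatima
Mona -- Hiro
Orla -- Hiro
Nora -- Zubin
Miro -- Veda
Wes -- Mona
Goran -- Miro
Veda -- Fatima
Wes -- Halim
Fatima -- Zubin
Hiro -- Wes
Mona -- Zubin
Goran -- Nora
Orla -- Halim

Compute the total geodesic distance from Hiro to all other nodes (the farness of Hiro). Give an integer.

18

Distances from Hiro: Fatima:3, Goran:1, Halim:2, Miro:2, Mona:1, Nora:2, Orla:1, Veda:3, Wes:1, Zubin:2.
Sum = 3 + 1 + 2 + 2 + 1 + 2 + 1 + 3 + 1 + 2 = 18.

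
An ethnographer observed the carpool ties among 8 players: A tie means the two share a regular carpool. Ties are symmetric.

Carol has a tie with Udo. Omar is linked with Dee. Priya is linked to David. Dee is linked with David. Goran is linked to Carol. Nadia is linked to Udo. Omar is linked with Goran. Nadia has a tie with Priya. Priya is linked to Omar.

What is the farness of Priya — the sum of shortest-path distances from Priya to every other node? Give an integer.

12

Distances from Priya: Carol:3, David:1, Dee:2, Goran:2, Nadia:1, Omar:1, Udo:2.
Sum = 3 + 1 + 2 + 2 + 1 + 1 + 2 = 12.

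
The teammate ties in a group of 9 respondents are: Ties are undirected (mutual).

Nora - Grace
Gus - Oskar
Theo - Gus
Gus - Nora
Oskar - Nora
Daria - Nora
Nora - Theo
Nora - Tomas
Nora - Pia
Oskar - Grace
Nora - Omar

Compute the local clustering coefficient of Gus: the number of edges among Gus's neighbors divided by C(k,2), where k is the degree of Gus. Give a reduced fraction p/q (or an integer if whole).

Gus's neighbors: Nora, Oskar, and Theo (k = 3).
Possible neighbor pairs: C(3,2) = 3. Edges among them: Nora–Oskar, Nora–Theo → e = 2.
Clustering(Gus) = 2/3.

2/3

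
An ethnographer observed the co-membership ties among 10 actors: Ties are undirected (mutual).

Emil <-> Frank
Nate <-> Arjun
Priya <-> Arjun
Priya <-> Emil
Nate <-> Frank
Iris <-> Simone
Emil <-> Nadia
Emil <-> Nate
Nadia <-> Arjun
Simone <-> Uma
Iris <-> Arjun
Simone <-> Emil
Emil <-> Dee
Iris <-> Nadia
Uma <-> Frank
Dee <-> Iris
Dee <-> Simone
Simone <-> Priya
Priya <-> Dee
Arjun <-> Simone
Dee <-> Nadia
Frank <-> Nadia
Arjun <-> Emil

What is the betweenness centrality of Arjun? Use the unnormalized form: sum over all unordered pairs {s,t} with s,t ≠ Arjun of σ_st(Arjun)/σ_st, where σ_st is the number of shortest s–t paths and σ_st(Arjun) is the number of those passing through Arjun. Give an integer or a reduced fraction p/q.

Pairs whose geodesics pass through Arjun — Nate–Nadia: 1/3; Nate–Priya: 1/2; Nate–Simone: 1/2; Nate–Iris: 1; Emil–Iris: 1/4; Nadia–Priya: 1/3; Nadia–Simone: 1/4; Priya–Iris: 1/3.
All other pairs contribute 0.
Summing the contributions gives betweenness(Arjun) = 7/2.

7/2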